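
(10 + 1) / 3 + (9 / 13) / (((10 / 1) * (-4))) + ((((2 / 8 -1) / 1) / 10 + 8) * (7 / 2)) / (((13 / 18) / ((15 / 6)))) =310951 / 3120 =99.66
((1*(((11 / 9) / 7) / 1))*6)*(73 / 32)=803 / 336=2.39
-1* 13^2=-169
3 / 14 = 0.21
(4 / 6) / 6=1 / 9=0.11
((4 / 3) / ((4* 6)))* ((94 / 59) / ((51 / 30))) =470 / 9027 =0.05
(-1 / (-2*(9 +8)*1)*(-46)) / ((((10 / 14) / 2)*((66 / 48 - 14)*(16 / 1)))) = 161 / 8585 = 0.02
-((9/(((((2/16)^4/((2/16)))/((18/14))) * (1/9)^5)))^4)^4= -1672940260206007038745202161725868552288163791106736949587972611961882937304928339619157966654415135870218899622945505494035024814056403297691915780096/33232930569601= -50339835564675951270929640000000000000000000000000000000000000000000000000000000000000000000000000000000000000000000000000000000000000000.00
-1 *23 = -23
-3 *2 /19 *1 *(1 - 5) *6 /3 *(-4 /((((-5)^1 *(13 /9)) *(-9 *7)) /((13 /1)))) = -192 /665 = -0.29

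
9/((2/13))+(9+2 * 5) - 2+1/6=227/3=75.67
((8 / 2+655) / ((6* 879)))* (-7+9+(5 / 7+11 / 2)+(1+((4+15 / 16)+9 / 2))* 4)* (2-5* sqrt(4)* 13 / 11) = -2765823 / 45122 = -61.30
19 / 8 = 2.38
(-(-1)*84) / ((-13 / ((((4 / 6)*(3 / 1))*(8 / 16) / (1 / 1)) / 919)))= -84 / 11947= -0.01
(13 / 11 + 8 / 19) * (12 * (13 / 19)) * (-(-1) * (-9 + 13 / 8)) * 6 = -2312505 / 3971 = -582.35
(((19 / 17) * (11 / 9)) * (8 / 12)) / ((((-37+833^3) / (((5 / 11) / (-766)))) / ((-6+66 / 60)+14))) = -1729 / 203224672143000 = -0.00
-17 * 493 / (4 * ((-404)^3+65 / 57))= 477717 / 15034151932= 0.00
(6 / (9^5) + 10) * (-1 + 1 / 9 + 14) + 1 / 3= 23285225 / 177147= 131.45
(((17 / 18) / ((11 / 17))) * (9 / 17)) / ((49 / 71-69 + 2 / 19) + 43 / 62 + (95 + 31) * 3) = 0.00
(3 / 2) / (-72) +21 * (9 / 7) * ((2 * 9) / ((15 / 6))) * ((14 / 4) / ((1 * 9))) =18139 / 240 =75.58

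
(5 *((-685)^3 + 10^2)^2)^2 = 266824882044739960354946060947265625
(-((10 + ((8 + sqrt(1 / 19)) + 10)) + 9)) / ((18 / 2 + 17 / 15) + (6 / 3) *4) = -555 / 272 - 15 *sqrt(19) / 5168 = -2.05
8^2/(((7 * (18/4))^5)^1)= 2048/992436543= 0.00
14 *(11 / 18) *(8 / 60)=154 / 135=1.14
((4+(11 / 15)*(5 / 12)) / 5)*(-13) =-403 / 36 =-11.19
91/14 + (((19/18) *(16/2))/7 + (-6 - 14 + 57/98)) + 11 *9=38494/441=87.29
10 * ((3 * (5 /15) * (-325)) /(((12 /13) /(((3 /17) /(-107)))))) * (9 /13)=14625 /3638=4.02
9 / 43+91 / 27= 4156 / 1161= 3.58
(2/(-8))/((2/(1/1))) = -1/8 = -0.12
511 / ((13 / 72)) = 36792 / 13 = 2830.15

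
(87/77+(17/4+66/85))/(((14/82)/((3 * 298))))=2953817571/91630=32236.36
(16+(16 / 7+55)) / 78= 171 / 182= 0.94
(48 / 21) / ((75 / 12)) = 64 / 175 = 0.37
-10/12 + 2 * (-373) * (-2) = 8947/6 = 1491.17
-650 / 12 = -325 / 6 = -54.17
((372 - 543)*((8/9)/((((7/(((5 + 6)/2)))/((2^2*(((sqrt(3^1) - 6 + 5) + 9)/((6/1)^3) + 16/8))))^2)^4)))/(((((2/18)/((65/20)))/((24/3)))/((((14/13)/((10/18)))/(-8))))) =46446489280303720212284669*sqrt(3)/105015474686271744 + 5724069445904406010793451540259/235234663297248706560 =25099499217.94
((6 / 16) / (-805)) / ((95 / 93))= -279 / 611800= -0.00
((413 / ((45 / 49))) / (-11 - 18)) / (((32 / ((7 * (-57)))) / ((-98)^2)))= 6462341921 / 3480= 1856994.80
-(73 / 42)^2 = -5329 / 1764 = -3.02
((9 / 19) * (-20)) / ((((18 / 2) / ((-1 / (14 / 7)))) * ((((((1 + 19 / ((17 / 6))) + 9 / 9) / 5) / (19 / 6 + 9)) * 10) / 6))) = 6205 / 2812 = 2.21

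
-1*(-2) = 2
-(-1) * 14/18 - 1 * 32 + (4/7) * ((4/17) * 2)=-33151/1071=-30.95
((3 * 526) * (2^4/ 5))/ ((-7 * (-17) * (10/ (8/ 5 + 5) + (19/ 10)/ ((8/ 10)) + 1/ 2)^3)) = 464556736512/ 926333294005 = 0.50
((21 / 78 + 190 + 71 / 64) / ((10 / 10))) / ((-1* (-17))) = 159227 / 14144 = 11.26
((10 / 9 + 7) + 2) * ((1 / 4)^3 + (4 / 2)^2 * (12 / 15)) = 31213 / 960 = 32.51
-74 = -74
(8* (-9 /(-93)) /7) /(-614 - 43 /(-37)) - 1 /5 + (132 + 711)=4146975442 /4920475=842.80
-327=-327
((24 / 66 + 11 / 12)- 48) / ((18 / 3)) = -7.79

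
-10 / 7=-1.43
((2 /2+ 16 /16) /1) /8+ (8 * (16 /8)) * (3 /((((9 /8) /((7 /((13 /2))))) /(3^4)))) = 193549 /52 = 3722.10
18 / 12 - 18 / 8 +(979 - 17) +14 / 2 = 3873 / 4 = 968.25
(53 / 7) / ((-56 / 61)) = -3233 / 392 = -8.25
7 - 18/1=-11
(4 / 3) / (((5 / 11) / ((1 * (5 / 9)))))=1.63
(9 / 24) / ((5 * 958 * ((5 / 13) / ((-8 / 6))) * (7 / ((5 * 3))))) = -39 / 67060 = -0.00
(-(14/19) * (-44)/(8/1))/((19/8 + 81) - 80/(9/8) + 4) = 5544/22249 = 0.25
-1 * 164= -164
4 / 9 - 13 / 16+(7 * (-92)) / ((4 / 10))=-231893 / 144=-1610.37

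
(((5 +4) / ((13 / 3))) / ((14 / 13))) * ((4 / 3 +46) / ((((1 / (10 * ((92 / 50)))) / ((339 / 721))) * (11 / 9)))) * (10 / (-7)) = -358724376 / 388619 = -923.07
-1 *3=-3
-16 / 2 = -8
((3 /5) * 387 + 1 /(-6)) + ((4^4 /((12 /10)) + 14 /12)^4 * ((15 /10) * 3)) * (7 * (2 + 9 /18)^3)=4001022469459133 /3840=1041932934754.98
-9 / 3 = -3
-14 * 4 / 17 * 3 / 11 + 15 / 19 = -387 / 3553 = -0.11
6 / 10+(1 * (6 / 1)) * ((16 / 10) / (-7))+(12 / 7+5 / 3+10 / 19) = 6256 / 1995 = 3.14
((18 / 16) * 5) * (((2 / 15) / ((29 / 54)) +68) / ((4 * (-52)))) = -11133 / 6032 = -1.85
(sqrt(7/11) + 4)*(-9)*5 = -180 -45*sqrt(77)/11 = -215.90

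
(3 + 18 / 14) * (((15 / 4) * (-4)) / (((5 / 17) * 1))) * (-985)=1507050 / 7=215292.86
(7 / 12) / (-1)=-7 / 12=-0.58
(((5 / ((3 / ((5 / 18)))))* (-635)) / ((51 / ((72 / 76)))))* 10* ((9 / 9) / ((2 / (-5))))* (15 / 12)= 1984375 / 11628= 170.65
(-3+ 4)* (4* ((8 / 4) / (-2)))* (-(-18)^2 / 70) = 648 / 35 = 18.51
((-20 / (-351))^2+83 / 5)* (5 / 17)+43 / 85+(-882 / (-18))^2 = 25199912143 / 10472085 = 2406.39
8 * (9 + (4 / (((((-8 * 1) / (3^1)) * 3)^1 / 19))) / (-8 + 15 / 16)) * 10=93520 / 113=827.61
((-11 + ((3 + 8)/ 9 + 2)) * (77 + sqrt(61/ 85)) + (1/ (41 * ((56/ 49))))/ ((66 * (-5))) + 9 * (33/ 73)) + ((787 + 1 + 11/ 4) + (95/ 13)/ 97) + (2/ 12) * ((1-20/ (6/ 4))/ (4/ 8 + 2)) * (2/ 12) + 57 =22675759272313/ 89674350480-14 * sqrt(5185)/ 153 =246.28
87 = 87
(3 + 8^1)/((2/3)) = 33/2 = 16.50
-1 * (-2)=2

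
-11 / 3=-3.67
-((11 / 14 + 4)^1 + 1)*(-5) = 405 / 14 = 28.93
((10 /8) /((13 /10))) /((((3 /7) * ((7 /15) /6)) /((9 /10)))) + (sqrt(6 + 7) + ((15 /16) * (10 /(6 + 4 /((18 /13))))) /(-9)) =sqrt(13) + 43005 /1664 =29.45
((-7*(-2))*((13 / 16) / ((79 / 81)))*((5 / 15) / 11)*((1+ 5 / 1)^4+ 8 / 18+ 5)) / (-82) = -3197649 / 570064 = -5.61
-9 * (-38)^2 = -12996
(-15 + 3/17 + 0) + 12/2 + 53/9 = -449/153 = -2.93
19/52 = 0.37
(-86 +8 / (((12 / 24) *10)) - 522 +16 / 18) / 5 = -27248 / 225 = -121.10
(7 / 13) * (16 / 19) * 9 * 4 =4032 / 247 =16.32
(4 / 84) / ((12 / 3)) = 1 / 84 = 0.01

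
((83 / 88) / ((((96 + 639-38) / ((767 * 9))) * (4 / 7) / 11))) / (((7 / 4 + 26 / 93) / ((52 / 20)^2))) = 63035276031 / 105247000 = 598.93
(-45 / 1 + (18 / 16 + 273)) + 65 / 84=38623 / 168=229.90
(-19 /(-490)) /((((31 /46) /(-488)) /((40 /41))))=-27.39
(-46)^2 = 2116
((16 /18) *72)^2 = 4096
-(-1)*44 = 44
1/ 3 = 0.33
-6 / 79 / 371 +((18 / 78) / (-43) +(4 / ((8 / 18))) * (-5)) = -737359176 / 16383731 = -45.01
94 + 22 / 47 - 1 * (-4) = 4628 / 47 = 98.47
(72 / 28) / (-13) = -18 / 91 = -0.20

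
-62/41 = -1.51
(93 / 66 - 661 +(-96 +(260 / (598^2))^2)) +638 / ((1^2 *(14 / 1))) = -5171172600397 / 7283141866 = -710.02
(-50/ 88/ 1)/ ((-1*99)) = 25/ 4356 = 0.01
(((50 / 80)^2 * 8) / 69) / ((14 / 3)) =0.01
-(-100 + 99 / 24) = 767 / 8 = 95.88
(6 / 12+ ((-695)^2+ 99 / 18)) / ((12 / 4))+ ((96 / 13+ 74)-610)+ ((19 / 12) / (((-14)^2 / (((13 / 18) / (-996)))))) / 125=10996338266924789 / 68520816000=160481.72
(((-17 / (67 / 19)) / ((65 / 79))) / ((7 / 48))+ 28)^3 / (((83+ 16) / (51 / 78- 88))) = 19364939191454868896 / 12153906479339625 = 1593.31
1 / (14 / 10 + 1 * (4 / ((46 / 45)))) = 115 / 611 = 0.19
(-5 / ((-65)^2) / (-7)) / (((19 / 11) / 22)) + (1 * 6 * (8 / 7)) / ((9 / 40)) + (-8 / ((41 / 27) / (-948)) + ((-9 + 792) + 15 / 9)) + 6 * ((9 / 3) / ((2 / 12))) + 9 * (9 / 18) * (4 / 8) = 109107491713 / 18431140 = 5919.74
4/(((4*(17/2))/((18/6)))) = 6/17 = 0.35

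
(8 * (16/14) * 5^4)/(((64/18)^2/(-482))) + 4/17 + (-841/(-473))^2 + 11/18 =-217864.30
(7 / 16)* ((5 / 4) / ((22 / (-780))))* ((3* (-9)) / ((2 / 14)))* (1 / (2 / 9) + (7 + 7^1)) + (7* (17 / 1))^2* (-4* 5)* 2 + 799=-350484039 / 704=-497846.65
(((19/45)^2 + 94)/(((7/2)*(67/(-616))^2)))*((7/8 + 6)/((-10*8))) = -1776854387/9090225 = -195.47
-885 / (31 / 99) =-87615 / 31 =-2826.29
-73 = -73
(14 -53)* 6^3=-8424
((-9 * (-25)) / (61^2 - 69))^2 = 50625 / 13337104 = 0.00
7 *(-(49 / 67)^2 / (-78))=0.05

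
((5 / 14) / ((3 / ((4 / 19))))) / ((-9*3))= -0.00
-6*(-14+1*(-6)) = 120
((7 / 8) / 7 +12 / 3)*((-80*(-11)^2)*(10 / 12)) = -33275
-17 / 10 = -1.70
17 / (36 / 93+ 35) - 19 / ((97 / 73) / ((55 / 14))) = -82968979 / 1489726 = -55.69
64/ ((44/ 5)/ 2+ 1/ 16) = 5120/ 357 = 14.34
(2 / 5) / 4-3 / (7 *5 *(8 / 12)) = -1 / 35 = -0.03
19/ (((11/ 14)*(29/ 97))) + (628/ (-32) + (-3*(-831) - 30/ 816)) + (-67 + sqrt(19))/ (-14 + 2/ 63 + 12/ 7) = 2679071240/ 1046639 - 63*sqrt(19)/ 772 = 2559.33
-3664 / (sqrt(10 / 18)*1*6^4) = -229*sqrt(5) / 135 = -3.79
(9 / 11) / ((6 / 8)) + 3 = 45 / 11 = 4.09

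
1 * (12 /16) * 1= 3 /4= 0.75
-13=-13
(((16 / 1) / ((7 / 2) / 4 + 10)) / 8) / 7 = 16 / 609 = 0.03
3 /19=0.16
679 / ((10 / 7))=4753 / 10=475.30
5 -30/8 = 5/4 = 1.25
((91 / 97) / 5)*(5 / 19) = 91 / 1843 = 0.05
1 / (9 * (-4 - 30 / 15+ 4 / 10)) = -5 / 252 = -0.02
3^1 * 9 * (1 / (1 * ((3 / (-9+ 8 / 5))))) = -333 / 5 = -66.60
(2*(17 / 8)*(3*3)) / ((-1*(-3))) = 51 / 4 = 12.75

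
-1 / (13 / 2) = -2 / 13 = -0.15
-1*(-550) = 550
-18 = -18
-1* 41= -41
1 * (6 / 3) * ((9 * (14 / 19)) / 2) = 126 / 19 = 6.63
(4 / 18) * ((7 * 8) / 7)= 16 / 9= 1.78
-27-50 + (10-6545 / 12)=-7349 / 12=-612.42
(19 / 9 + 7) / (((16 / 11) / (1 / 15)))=451 / 1080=0.42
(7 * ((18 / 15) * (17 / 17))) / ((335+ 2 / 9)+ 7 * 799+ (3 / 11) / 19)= 79002 / 55755065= 0.00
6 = 6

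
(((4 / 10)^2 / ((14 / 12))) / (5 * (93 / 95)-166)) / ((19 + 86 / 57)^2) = -1481544 / 732032563675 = -0.00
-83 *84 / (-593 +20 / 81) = 80676 / 6859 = 11.76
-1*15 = -15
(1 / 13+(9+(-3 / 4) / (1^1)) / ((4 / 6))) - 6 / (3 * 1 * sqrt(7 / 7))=1087 / 104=10.45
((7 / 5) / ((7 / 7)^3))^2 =1.96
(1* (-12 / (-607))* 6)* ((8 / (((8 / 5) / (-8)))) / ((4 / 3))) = -2160 / 607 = -3.56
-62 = -62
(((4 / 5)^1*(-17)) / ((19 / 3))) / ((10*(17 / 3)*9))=-2 / 475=-0.00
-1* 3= -3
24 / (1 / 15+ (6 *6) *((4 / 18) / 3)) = 360 / 41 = 8.78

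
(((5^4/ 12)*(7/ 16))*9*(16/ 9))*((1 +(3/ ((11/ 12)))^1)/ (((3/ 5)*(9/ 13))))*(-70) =-467796875/ 1782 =-262512.28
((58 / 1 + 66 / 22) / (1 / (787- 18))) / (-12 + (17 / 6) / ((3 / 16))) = 422181 / 28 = 15077.89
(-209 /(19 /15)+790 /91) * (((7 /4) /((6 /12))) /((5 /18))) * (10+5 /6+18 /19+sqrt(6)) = -11462505 /494-25605 * sqrt(6) /13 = -28028.00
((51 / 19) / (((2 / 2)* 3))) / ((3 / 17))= 289 / 57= 5.07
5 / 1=5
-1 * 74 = -74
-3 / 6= -1 / 2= -0.50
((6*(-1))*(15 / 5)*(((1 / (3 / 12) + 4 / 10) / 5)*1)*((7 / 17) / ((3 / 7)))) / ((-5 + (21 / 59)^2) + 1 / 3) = 9649332 / 2878525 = 3.35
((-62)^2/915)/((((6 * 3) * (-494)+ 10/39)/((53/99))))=-1324258/5235480855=-0.00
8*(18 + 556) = 4592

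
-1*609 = -609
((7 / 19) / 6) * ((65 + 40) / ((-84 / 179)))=-6265 / 456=-13.74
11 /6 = 1.83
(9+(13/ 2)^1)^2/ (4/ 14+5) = 6727/ 148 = 45.45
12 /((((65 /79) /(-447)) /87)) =-36866772 /65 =-567181.11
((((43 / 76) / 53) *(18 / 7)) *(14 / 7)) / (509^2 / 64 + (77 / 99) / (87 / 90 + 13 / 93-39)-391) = 2618547264 / 174427993714219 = 0.00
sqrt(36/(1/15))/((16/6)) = 9 * sqrt(15)/4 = 8.71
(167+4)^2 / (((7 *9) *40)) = 3249 / 280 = 11.60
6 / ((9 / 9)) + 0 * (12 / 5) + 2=8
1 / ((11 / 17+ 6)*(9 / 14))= 238 / 1017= 0.23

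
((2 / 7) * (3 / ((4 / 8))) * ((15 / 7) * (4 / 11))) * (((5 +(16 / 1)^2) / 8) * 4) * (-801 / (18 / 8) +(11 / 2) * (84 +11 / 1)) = 15644340 / 539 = 29024.75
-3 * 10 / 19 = -30 / 19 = -1.58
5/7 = 0.71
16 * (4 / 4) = 16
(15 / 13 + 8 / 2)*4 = 268 / 13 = 20.62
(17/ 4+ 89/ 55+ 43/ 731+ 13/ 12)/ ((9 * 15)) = 0.05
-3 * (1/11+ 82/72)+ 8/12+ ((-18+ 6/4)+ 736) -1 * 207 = 22417/44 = 509.48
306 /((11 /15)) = 417.27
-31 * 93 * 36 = -103788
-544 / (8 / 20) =-1360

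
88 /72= 11 /9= 1.22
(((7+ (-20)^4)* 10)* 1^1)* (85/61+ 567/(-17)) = -53029519940/1037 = -51137434.85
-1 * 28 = -28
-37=-37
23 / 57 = 0.40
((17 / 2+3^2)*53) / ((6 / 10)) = 9275 / 6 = 1545.83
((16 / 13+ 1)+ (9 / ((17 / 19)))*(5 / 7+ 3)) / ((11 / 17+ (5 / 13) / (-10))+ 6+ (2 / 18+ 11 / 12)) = 2204964 / 425285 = 5.18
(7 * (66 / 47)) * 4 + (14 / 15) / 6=83489 / 2115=39.47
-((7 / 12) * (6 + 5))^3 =-264.20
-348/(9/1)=-116/3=-38.67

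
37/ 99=0.37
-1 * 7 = -7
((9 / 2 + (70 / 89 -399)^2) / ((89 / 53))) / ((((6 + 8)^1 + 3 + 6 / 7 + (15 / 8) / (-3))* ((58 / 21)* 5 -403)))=-7117291692924 / 505459248155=-14.08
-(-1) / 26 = 1 / 26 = 0.04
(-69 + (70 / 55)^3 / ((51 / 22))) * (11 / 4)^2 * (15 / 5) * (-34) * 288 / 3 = 5043732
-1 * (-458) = 458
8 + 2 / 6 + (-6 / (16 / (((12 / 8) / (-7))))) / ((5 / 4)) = 3527 / 420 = 8.40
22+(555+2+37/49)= 28408/49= 579.76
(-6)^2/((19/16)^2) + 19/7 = 71371/2527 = 28.24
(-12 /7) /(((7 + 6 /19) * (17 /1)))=-228 /16541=-0.01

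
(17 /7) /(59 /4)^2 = 272 /24367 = 0.01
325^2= 105625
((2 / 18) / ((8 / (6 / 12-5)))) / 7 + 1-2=-113 / 112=-1.01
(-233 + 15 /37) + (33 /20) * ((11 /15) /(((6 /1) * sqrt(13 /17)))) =-8606 /37 + 121 * sqrt(221) /7800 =-232.36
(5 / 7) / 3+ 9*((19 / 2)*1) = 85.74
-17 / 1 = -17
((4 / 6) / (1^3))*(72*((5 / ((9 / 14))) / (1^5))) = 1120 / 3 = 373.33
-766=-766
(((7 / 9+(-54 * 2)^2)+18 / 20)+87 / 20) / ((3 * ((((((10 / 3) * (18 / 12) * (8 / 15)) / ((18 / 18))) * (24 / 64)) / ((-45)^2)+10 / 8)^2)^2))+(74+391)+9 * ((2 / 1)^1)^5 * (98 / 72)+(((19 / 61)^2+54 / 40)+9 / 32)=15350910374544347083620141 / 6266801478435328032160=2449.56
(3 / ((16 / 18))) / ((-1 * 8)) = -0.42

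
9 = 9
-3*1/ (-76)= 3/ 76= 0.04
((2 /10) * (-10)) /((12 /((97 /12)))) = -1.35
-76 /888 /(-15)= 19 /3330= 0.01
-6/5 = -1.20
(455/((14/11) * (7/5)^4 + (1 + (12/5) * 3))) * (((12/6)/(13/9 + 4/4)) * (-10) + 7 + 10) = 27584375/89989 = 306.53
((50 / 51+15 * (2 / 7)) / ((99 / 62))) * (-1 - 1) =-233120 / 35343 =-6.60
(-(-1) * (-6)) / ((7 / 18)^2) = -1944 / 49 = -39.67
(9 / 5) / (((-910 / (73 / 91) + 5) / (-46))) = 30222 / 412225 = 0.07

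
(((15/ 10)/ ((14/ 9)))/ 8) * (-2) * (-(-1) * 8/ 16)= -27/ 224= -0.12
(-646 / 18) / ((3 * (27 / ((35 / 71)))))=-11305 / 51759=-0.22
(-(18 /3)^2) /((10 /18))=-324 /5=-64.80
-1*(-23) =23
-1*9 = -9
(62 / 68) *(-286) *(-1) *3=782.29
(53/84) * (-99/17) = -1749/476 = -3.67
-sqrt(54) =-3 * sqrt(6) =-7.35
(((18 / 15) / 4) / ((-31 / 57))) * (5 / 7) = -171 / 434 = -0.39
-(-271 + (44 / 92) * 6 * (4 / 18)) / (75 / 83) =309673 / 1035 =299.20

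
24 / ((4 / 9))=54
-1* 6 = -6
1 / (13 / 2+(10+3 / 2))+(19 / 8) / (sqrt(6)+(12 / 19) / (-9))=29225 / 350604+61731*sqrt(6) / 155824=1.05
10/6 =5/3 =1.67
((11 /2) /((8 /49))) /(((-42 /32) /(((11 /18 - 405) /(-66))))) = -157.26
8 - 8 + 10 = 10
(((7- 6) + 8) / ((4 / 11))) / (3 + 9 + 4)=99 / 64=1.55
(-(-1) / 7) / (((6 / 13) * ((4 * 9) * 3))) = 13 / 4536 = 0.00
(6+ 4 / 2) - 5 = 3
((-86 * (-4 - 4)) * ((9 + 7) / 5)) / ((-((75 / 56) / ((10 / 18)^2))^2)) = -116.92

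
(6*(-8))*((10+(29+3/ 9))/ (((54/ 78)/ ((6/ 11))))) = -49088/ 33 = -1487.52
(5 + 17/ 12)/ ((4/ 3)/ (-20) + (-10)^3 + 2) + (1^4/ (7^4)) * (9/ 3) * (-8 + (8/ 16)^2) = -52652/ 3267761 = -0.02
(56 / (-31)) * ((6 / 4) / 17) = -84 / 527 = -0.16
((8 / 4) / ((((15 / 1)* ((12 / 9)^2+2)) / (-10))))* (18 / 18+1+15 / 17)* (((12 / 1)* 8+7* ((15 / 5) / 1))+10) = -37338 / 289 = -129.20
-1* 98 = -98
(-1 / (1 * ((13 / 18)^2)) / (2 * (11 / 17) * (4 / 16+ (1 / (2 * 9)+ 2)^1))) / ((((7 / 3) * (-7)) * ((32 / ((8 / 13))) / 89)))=6617862 / 98287189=0.07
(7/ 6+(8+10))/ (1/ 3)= 57.50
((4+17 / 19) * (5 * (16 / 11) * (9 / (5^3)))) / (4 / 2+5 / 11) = 496 / 475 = 1.04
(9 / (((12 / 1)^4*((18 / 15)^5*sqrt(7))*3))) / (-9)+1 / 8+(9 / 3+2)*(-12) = -479 / 8 - 3125*sqrt(7) / 3386105856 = -59.88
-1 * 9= -9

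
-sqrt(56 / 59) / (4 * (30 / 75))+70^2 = 4900 - 5 * sqrt(826) / 236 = 4899.39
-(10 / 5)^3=-8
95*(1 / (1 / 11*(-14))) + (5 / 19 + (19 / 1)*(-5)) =-45055 / 266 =-169.38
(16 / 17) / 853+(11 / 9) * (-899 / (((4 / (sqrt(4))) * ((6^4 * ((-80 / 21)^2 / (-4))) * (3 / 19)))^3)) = 380536003380170696999 / 344779660267094016000000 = 0.00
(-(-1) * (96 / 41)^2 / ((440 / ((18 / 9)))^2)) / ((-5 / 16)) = -9216 / 25425125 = -0.00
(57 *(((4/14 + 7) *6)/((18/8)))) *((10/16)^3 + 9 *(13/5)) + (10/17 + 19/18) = 1282058759/48960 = 26185.84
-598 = -598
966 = 966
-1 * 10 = -10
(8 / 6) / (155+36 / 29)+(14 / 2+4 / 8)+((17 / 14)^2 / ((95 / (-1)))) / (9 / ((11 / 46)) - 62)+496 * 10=4967.51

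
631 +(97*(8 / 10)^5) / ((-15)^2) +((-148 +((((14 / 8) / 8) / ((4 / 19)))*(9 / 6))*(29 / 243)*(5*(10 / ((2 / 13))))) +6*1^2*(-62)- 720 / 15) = 200220492337 / 1620000000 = 123.59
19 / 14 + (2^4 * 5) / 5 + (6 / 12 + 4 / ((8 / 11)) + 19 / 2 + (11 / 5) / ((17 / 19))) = 21013 / 595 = 35.32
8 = 8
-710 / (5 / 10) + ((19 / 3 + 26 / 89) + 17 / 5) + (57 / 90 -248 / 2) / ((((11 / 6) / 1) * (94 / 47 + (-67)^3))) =-6227398679069 / 4416675285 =-1409.97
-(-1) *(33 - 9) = 24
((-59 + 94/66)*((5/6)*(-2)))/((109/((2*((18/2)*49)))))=931000/1199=776.48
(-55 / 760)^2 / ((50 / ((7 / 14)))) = 121 / 2310400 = 0.00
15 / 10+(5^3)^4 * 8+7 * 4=3906250059 / 2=1953125029.50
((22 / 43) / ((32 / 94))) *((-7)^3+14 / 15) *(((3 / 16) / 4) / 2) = -2652727 / 220160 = -12.05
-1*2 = -2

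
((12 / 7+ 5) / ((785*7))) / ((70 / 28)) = 94 / 192325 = 0.00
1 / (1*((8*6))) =1 / 48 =0.02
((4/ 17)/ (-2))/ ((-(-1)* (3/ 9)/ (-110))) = 660/ 17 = 38.82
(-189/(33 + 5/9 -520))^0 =1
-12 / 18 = -2 / 3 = -0.67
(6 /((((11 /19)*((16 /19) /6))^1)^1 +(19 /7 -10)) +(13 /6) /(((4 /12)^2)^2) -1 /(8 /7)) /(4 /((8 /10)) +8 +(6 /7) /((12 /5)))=531552427 /40853516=13.01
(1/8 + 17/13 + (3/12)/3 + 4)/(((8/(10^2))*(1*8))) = 43025/4992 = 8.62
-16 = -16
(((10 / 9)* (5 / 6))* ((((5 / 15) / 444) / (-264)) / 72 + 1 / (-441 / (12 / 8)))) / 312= -105495625 / 10450933549056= -0.00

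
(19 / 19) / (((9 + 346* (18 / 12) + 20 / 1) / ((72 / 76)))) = 9 / 5206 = 0.00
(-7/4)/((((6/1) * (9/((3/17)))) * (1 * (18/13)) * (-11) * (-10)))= -91/2423520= -0.00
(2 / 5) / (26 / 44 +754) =44 / 83005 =0.00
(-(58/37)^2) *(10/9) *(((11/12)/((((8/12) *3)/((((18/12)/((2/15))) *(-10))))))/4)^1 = 1156375/32856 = 35.20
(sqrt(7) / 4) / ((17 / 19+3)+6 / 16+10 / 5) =38* sqrt(7) / 953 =0.11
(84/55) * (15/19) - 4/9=1432/1881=0.76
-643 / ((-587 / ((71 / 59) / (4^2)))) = 45653 / 554128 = 0.08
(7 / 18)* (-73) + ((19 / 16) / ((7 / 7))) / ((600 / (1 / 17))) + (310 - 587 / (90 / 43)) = 565817 / 489600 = 1.16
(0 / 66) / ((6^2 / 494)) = 0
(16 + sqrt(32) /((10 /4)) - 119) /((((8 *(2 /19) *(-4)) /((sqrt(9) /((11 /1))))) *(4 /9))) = 52839 /2816 - 513 *sqrt(2) /1760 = 18.35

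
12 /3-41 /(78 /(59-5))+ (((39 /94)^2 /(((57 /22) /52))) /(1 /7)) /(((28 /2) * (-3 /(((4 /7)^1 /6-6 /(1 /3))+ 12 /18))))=-165671045 /11458083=-14.46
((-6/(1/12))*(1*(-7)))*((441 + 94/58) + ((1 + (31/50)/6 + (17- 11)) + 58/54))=494164874/2175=227202.24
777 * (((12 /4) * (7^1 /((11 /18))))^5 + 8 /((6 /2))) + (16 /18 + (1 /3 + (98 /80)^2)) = 86346061775829003859 /2319134400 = 37232021471.39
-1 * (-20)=20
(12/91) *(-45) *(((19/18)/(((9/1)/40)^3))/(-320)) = 38000/22113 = 1.72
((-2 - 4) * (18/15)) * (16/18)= -32/5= -6.40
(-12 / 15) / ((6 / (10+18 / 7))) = -176 / 105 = -1.68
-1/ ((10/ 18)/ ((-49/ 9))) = 49/ 5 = 9.80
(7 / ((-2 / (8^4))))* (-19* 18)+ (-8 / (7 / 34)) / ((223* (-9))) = 68881010960 / 14049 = 4902912.02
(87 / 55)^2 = 7569 / 3025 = 2.50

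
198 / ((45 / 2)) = 44 / 5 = 8.80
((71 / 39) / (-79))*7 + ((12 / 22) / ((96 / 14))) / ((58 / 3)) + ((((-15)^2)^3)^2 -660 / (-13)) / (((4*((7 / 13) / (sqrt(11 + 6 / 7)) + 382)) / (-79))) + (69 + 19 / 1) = -43183986179373498625392767179 / 6437597352776304 + 186549284619213621*sqrt(581) / 1637500484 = -6705344585007.44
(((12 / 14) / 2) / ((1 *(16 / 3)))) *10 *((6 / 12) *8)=3.21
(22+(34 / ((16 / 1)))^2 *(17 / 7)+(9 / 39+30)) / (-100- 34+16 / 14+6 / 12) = -368061 / 770848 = -0.48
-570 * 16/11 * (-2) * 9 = 14923.64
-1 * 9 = -9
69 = 69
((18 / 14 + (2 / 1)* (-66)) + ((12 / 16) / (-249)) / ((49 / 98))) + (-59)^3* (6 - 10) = 954449695 / 1162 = 821385.28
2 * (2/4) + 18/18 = 2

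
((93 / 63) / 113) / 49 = 31 / 116277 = 0.00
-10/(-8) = 5/4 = 1.25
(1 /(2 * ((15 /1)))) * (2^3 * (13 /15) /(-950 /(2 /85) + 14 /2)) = -13 /2270700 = -0.00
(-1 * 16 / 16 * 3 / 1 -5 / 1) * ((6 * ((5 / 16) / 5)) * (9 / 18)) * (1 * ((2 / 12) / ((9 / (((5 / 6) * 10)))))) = -25 / 108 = -0.23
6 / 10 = 3 / 5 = 0.60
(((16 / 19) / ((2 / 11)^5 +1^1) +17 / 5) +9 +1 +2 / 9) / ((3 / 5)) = 24.11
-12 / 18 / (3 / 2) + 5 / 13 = -7 / 117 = -0.06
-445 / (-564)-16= -8579 / 564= -15.21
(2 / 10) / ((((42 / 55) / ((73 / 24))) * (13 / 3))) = 803 / 4368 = 0.18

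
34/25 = 1.36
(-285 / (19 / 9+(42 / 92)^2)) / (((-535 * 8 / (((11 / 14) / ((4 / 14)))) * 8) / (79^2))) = 61.59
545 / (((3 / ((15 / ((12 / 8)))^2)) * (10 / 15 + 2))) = 6812.50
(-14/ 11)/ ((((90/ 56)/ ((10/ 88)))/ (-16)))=1568/ 1089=1.44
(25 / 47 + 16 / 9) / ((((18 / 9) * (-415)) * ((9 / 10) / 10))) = -9770 / 315981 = -0.03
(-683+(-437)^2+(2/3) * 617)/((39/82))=46911544/117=400953.37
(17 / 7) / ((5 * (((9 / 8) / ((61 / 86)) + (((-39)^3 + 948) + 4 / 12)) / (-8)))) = 99552 / 1495415845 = 0.00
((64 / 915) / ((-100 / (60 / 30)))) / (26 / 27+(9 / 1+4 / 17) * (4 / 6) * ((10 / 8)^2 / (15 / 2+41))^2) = -0.00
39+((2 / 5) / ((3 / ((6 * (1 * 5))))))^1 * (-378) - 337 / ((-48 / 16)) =-4082 / 3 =-1360.67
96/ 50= 1.92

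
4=4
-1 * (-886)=886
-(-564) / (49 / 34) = 19176 / 49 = 391.35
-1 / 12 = -0.08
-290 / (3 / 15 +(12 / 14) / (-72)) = -121800 / 79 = -1541.77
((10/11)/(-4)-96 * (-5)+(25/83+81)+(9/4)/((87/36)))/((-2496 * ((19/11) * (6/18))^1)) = -29760411/76099712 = -0.39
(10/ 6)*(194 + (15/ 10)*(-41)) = 1325/ 6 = 220.83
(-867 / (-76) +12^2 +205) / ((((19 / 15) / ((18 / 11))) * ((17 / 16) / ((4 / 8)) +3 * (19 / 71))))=1050170940 / 6603773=159.03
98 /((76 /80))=1960 /19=103.16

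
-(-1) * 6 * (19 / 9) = 38 / 3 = 12.67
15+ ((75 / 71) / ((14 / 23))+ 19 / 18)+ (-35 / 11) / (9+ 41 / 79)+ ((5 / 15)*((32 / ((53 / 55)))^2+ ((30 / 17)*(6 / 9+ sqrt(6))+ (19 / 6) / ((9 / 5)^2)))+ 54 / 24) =10*sqrt(6) / 17+ 55530614744243327 / 143118278403408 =389.45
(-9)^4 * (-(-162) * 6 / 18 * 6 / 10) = 212576.40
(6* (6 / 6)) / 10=3 / 5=0.60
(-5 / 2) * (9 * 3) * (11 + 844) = -115425 / 2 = -57712.50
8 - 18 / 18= 7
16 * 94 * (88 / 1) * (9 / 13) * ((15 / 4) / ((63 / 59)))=321789.89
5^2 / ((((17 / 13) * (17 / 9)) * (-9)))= -325 / 289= -1.12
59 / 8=7.38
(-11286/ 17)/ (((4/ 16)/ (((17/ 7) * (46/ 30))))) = -346104/ 35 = -9888.69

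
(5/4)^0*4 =4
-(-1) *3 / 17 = 3 / 17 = 0.18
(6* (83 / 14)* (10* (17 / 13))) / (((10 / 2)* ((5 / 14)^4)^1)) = 46461408 / 8125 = 5718.33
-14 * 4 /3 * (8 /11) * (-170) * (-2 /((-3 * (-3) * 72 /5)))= -95200 /2673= -35.62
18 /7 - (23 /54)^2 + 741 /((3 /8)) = 40382897 /20412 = 1978.39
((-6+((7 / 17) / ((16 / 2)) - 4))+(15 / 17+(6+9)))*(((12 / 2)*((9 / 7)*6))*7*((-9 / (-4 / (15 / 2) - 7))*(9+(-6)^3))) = -1826680815 / 3842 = -475450.50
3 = 3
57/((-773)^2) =57/597529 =0.00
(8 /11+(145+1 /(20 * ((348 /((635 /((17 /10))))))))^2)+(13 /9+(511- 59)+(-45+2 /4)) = 33032476060195 /1539958464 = 21450.24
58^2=3364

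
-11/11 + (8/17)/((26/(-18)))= -293/221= -1.33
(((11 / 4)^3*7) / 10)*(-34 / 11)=-14399 / 320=-45.00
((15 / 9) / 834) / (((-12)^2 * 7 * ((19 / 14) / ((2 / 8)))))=5 / 13690944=0.00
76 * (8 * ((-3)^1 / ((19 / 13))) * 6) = -7488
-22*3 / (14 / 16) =-528 / 7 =-75.43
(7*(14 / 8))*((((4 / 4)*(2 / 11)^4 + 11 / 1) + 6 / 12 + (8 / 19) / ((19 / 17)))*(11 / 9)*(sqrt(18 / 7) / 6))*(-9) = -878906889*sqrt(14) / 7687856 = -427.76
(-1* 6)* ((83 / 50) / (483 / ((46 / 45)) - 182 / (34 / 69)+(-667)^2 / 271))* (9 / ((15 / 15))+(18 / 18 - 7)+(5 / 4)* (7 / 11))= -191572881 / 8842142650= -0.02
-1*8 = -8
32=32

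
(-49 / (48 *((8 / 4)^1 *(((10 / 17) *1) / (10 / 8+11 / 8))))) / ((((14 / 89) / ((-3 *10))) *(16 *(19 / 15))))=3336165 / 155648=21.43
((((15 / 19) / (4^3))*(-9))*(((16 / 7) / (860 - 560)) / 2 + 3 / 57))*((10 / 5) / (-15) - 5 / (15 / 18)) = 38847 / 1010800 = 0.04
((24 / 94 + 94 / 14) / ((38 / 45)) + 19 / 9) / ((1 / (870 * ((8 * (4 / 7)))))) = 5411181920 / 131271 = 41221.46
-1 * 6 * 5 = -30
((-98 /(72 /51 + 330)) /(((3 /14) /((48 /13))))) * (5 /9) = -932960 /329589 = -2.83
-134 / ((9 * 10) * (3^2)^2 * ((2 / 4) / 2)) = -268 / 3645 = -0.07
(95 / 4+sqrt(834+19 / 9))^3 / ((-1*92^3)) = -1820375*sqrt(301) / 336393216 -14010125 / 149508096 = -0.19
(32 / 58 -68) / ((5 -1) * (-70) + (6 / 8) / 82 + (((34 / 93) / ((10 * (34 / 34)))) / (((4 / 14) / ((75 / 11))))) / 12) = 82040508 / 340477603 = 0.24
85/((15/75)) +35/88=37435/88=425.40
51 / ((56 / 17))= 867 / 56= 15.48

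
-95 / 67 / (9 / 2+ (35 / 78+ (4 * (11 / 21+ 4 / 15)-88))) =129675 / 7306283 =0.02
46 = 46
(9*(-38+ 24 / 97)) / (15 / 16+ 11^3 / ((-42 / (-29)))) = -11073888 / 29983379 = -0.37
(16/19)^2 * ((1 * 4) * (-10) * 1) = -10240/361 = -28.37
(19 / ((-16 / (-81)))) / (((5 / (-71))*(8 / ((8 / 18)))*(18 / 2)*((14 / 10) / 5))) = -6745 / 224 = -30.11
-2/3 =-0.67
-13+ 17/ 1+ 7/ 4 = 23/ 4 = 5.75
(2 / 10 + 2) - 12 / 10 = 1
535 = 535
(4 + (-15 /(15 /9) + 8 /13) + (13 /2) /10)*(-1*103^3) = 1061037917 /260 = 4080915.07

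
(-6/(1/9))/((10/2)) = -54/5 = -10.80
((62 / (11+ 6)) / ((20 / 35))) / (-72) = -217 / 2448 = -0.09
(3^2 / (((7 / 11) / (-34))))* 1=-3366 / 7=-480.86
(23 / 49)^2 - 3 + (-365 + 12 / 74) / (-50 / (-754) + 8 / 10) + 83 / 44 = -2693878662093 / 6383116124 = -422.03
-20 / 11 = -1.82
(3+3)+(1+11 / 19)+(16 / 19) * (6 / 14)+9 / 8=9.06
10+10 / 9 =100 / 9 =11.11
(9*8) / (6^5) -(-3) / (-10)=-157 / 540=-0.29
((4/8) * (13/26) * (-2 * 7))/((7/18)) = -9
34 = 34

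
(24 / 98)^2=144 / 2401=0.06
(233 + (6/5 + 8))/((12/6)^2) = 1211/20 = 60.55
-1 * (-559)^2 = -312481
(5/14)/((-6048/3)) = -5/28224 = -0.00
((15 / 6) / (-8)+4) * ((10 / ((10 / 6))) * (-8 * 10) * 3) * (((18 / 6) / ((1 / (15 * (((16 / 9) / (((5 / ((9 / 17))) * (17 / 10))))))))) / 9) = -849600 / 289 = -2939.79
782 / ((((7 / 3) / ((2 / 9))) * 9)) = 1564 / 189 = 8.28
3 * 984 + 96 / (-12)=2944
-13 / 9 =-1.44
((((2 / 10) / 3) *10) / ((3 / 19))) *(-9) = -38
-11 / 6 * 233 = -2563 / 6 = -427.17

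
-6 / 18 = -1 / 3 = -0.33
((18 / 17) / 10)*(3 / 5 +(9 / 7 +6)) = 2484 / 2975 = 0.83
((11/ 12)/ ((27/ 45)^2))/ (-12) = -275/ 1296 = -0.21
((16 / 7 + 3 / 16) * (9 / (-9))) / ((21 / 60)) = -1385 / 196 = -7.07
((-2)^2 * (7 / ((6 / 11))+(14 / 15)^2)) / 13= 12334 / 2925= 4.22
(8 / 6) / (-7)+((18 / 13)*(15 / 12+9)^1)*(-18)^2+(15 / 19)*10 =4606.01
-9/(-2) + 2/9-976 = -17483/18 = -971.28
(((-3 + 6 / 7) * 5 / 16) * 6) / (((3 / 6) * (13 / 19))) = -4275 / 364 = -11.74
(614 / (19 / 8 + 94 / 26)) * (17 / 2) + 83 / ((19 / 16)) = 11140088 / 11837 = 941.12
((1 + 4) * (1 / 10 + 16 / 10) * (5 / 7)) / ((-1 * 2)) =-85 / 28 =-3.04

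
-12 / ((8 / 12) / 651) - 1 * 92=-11810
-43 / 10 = -4.30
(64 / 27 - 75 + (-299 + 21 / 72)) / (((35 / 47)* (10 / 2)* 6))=-3769823 / 226800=-16.62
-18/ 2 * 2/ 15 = -6/ 5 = -1.20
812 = 812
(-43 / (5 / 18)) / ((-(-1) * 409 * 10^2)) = -387 / 102250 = -0.00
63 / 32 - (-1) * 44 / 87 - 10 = -20951 / 2784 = -7.53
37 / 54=0.69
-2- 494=-496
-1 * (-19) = 19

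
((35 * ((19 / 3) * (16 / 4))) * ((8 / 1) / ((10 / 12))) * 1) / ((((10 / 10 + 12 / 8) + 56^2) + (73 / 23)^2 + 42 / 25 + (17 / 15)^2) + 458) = 2026281600 / 859250561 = 2.36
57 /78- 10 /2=-111 /26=-4.27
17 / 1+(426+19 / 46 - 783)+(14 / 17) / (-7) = -265649 / 782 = -339.70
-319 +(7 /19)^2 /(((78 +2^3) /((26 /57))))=-282254072 /884811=-319.00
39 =39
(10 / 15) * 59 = 118 / 3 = 39.33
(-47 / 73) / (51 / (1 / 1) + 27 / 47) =-2209 / 176952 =-0.01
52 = 52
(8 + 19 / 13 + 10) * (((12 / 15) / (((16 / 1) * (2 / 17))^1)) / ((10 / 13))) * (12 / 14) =12903 / 1400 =9.22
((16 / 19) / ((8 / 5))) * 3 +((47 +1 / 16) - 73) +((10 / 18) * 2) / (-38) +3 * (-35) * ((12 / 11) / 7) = -1226455 / 30096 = -40.75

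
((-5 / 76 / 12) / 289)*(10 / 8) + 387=408003239 / 1054272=387.00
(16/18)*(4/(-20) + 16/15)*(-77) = -8008/135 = -59.32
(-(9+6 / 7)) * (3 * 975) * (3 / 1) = -605475 / 7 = -86496.43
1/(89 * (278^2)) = 1/6878276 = 0.00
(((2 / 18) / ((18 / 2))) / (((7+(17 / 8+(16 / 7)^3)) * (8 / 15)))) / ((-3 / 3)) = -1715 / 1560789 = -0.00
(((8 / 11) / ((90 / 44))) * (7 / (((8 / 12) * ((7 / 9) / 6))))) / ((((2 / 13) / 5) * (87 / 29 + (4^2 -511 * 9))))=-234 / 1145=-0.20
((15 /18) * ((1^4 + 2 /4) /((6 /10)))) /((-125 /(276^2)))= -6348 /5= -1269.60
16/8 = 2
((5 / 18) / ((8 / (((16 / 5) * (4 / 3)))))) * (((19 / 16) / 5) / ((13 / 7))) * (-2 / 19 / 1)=-7 / 3510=-0.00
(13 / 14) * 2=13 / 7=1.86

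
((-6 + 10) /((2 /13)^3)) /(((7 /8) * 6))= 209.24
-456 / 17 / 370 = -228 / 3145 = -0.07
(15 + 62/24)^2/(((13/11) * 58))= 489731/108576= 4.51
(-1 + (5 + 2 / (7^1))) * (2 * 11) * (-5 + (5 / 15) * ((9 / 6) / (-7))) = -23430 / 49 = -478.16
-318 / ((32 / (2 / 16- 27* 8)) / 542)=74414703 / 64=1162729.73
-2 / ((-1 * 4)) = 1 / 2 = 0.50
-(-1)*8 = 8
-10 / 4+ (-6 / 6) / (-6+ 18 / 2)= -17 / 6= -2.83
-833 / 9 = -92.56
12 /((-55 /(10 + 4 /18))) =-368 /165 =-2.23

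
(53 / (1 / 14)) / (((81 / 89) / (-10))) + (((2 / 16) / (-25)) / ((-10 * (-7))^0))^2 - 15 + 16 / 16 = -26460559919 / 3240000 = -8166.84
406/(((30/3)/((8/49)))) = 232/35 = 6.63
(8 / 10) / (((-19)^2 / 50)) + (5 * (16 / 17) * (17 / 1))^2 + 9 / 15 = 11553283 / 1805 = 6400.71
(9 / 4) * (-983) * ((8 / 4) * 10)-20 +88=-44167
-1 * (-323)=323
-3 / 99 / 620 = -1 / 20460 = -0.00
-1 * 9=-9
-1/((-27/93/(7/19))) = 1.27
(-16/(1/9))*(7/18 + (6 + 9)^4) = -7290056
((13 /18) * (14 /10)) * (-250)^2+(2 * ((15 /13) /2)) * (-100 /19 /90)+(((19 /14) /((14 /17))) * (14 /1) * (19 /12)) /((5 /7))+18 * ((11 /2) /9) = 63256.52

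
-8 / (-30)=4 / 15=0.27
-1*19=-19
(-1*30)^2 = 900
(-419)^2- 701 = 174860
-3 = -3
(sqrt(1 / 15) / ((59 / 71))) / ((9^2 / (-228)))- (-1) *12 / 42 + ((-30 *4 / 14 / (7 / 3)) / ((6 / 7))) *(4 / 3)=-38 / 7- 5396 *sqrt(15) / 23895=-6.30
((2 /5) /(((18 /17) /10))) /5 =34 /45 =0.76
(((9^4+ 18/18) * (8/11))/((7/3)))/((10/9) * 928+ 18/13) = 541944/273581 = 1.98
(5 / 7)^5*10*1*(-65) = -2031250 / 16807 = -120.86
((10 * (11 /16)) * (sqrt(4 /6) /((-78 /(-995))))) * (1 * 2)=54725 * sqrt(6) /936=143.21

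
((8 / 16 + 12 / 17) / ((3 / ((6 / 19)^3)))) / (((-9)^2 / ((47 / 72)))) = 1927 / 18889686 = 0.00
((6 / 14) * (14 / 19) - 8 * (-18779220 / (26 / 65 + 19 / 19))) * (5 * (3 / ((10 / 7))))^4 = 198262366902243 / 152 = 1304357676988.44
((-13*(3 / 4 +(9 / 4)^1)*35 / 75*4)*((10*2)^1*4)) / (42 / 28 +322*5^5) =-11648 / 2012503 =-0.01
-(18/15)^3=-216/125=-1.73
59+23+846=928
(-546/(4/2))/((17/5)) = -1365/17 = -80.29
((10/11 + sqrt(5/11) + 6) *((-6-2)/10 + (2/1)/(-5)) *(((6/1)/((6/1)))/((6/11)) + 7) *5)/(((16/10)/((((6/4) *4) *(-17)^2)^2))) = -7569508230/11-199197585 *sqrt(55)/22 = -755286604.02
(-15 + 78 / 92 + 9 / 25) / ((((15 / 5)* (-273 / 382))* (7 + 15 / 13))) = 1009817 / 1279950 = 0.79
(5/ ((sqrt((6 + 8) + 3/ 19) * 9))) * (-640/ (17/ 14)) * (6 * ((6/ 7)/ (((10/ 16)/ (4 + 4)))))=-327680 * sqrt(5111)/ 4573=-5122.73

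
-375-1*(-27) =-348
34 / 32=17 / 16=1.06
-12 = -12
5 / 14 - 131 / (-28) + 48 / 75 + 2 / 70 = 3993 / 700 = 5.70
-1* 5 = -5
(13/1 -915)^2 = 813604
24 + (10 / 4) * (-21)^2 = 2253 / 2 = 1126.50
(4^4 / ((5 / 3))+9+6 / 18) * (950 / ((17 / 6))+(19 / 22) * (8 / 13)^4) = 336790006352 / 6162585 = 54650.77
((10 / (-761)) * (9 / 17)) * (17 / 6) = -15 / 761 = -0.02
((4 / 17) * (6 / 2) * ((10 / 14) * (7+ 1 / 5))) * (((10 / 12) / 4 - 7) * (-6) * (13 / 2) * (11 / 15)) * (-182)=-10908612 / 85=-128336.61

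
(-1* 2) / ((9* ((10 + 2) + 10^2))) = -1 / 504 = -0.00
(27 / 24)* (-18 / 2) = -10.12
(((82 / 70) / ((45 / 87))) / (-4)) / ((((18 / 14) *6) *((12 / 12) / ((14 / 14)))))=-1189 / 16200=-0.07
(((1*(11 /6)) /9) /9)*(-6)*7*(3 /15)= -77 /405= -0.19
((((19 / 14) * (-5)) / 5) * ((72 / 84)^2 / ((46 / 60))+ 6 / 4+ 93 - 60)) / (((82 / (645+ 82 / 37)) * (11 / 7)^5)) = -161986897401 / 4086713048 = -39.64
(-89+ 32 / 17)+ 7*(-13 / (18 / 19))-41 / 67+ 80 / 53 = -182.28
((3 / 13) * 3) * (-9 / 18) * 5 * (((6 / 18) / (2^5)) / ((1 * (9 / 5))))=-25 / 2496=-0.01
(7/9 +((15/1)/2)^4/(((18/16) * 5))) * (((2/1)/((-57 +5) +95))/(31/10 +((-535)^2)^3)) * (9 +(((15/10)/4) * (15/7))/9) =25803755/2540924076974338460916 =0.00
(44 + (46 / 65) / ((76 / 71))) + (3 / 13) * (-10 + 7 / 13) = 1363959 / 32110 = 42.48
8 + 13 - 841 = -820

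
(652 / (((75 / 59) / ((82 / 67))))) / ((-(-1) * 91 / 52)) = 12617504 / 35175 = 358.71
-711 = -711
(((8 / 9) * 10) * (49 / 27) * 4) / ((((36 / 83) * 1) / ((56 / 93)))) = 89.58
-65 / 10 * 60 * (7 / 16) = -1365 / 8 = -170.62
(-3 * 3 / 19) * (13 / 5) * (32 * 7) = -26208 / 95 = -275.87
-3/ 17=-0.18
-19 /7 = -2.71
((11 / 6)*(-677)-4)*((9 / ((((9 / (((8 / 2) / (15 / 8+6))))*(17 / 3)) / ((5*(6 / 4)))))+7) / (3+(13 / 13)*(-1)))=-4776.63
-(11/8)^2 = -121/64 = -1.89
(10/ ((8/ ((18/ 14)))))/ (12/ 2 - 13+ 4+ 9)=15/ 56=0.27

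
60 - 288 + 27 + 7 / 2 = -395 / 2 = -197.50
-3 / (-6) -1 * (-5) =11 / 2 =5.50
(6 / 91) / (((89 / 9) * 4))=27 / 16198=0.00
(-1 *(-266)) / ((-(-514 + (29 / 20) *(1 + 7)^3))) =-665 / 571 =-1.16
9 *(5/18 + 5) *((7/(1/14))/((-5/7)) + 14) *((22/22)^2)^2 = -5852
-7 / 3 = -2.33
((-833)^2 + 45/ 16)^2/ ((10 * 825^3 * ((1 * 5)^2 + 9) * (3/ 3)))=123260376948361/ 48874320000000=2.52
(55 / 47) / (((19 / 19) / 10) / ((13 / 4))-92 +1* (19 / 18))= -64350 / 4999343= -0.01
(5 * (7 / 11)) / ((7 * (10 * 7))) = 1 / 154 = 0.01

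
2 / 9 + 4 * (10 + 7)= 614 / 9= 68.22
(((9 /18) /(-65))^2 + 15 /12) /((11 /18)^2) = 1711206 /511225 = 3.35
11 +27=38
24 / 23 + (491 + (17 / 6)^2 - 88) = 341195 / 828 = 412.07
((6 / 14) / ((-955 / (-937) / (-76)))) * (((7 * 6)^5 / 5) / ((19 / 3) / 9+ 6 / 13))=-716858241.25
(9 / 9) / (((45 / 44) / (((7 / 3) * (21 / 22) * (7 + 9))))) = 1568 / 45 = 34.84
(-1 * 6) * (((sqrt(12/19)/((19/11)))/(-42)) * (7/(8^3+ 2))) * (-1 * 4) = -0.00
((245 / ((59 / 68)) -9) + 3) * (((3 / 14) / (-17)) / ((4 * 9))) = -8153 / 84252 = -0.10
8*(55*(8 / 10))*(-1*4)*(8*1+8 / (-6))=-28160 / 3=-9386.67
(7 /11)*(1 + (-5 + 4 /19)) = -504 /209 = -2.41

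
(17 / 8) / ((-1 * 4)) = -17 / 32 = -0.53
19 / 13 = 1.46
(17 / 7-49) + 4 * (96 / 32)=-242 / 7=-34.57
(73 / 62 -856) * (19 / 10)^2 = -19132639 / 6200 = -3085.91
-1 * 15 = -15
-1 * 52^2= -2704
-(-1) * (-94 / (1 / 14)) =-1316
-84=-84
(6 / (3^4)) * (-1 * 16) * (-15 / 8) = 20 / 9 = 2.22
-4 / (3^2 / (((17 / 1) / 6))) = -34 / 27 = -1.26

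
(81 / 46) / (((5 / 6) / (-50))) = -2430 / 23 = -105.65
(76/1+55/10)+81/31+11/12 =31631/372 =85.03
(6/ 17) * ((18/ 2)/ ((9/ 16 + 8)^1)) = 864/ 2329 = 0.37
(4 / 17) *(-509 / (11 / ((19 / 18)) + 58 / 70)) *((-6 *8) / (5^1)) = 12997824 / 127177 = 102.20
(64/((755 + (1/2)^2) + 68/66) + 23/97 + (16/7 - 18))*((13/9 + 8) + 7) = -17157586868/67783891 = -253.12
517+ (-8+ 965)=1474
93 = 93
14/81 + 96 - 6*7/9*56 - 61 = -18319/81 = -226.16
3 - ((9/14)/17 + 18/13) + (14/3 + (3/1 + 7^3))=3269531/9282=352.24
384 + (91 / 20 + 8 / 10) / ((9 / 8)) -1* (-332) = 32434 / 45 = 720.76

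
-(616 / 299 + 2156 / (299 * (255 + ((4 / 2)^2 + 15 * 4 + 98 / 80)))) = -346808 / 166517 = -2.08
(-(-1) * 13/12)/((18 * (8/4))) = 13/432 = 0.03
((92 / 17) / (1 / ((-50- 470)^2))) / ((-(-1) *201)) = 24876800 / 3417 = 7280.30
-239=-239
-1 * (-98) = 98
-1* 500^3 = -125000000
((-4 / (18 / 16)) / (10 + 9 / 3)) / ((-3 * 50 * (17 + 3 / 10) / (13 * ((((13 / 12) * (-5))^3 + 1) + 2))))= -269441 / 1261170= -0.21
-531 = -531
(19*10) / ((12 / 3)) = 95 / 2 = 47.50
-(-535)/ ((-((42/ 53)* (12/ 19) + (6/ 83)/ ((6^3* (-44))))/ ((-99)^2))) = -694203679754640/ 66260881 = -10476825.38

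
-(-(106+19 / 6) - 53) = 973 / 6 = 162.17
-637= -637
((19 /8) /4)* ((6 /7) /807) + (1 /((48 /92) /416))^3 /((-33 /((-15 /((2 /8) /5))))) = 41233844483692043 /8948016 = 4608154979.13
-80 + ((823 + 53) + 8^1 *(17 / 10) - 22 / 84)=169961 / 210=809.34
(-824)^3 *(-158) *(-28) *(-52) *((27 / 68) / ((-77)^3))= -124109729722368 / 1108723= -111939347.99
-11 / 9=-1.22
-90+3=-87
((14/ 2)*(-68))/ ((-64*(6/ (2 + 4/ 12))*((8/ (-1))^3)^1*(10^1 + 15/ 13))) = -10829/ 21381120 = -0.00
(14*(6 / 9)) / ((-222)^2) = 7 / 36963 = 0.00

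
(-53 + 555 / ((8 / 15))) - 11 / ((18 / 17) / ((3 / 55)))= 118447 / 120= 987.06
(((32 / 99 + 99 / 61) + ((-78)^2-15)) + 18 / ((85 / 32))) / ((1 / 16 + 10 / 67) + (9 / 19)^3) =22939313750508992 / 1200377374515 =19110.09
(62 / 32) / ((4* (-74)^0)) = 31 / 64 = 0.48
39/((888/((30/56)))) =195/8288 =0.02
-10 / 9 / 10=-1 / 9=-0.11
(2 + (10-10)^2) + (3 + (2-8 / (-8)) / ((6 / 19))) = 29 / 2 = 14.50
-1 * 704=-704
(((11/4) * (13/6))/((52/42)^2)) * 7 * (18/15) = 33957/1040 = 32.65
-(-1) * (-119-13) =-132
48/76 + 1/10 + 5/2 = 307/95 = 3.23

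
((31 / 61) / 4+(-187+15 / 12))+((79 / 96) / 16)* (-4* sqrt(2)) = -11323 / 61 -79* sqrt(2) / 384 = -185.91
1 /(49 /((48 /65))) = 48 /3185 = 0.02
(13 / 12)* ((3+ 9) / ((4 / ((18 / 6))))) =39 / 4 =9.75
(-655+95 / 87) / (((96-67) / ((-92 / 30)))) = 523388 / 7569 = 69.15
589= 589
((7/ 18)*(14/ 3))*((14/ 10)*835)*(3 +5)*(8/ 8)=458248/ 27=16972.15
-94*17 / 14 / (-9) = 799 / 63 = 12.68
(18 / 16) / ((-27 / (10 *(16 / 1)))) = -20 / 3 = -6.67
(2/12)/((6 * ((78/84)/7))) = 49/234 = 0.21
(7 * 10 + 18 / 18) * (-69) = -4899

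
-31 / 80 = -0.39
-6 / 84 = -1 / 14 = -0.07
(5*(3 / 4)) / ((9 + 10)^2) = 0.01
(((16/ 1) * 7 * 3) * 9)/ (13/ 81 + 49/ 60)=4898880/ 1583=3094.68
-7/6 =-1.17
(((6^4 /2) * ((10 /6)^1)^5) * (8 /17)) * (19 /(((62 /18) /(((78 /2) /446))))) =222300000 /117521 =1891.58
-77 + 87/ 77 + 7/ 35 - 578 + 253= -154258/ 385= -400.67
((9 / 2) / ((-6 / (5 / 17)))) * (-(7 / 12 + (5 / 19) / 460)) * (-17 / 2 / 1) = -7655 / 6992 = -1.09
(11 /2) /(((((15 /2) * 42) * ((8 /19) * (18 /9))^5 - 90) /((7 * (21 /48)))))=0.39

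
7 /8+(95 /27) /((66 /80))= 36637 /7128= 5.14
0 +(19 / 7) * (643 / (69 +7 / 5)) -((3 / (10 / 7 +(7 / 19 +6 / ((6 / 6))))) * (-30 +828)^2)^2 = -159073581822114106459 / 2649709216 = -60034354283.69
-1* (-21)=21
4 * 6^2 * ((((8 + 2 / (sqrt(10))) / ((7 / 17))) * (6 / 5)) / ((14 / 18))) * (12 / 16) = 99144 * sqrt(10) / 1225 + 793152 / 245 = 3493.29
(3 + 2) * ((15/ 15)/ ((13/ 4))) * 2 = 40/ 13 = 3.08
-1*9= -9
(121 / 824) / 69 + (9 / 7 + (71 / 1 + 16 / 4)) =30361951 / 397992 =76.29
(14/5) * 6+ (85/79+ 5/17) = 122012/6715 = 18.17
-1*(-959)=959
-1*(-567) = 567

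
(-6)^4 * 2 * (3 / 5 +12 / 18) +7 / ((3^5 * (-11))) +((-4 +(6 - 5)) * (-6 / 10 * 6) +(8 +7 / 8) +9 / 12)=70644661 / 21384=3303.62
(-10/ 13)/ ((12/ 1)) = -5/ 78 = -0.06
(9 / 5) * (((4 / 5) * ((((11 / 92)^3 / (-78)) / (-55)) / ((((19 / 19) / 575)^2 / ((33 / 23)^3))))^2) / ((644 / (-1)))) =-11817739083830625 / 34910430797999783936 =-0.00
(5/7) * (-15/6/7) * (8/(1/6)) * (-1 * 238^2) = 693600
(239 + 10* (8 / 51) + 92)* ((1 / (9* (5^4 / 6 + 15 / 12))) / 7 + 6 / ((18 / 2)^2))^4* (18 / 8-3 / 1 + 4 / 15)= -0.00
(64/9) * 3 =64/3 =21.33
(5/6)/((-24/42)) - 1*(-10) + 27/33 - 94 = -84.64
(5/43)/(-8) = -5/344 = -0.01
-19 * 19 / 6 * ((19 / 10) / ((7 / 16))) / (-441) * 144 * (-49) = -438976 / 105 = -4180.72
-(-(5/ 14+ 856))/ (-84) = -11989/ 1176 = -10.19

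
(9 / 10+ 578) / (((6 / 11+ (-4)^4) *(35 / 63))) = 573111 / 141100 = 4.06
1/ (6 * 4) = 1/ 24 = 0.04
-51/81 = -17/27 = -0.63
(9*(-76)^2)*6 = 311904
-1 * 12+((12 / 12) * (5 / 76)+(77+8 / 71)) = 351703 / 5396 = 65.18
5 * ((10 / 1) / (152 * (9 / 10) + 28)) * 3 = 375 / 412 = 0.91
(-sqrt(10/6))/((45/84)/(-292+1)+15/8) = -5432 * sqrt(15)/30525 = -0.69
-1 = -1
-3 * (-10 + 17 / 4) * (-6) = -103.50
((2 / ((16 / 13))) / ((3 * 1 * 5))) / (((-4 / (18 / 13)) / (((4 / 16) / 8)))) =-3 / 2560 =-0.00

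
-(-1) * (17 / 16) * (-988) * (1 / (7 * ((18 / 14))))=-4199 / 36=-116.64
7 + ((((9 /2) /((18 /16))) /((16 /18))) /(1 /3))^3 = 19739 /8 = 2467.38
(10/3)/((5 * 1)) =2/3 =0.67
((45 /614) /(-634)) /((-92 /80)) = 225 /2238337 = 0.00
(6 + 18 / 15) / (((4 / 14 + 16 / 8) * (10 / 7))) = 441 / 200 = 2.20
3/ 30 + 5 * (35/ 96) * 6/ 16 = 1003/ 1280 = 0.78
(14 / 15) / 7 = 2 / 15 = 0.13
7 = 7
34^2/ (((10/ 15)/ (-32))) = -55488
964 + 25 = 989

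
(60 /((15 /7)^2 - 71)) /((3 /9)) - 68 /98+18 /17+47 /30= -31668983 /40658730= -0.78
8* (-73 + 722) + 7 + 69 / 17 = 88452 / 17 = 5203.06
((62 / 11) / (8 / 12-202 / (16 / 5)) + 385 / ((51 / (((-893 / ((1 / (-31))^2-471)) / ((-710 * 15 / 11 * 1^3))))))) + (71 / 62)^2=469960228766455763 / 389565801532210050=1.21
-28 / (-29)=28 / 29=0.97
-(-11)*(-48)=-528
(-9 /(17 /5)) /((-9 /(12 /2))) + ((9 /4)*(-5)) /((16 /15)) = -9555 /1088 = -8.78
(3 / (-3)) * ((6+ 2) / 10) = -0.80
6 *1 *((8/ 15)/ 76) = 4/ 95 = 0.04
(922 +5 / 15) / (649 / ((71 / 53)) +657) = 196457 / 243132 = 0.81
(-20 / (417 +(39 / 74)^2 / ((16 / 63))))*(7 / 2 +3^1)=-2278016 / 7326339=-0.31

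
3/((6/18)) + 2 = 11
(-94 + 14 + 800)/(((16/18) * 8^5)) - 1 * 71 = -70.98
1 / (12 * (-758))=-1 / 9096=-0.00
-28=-28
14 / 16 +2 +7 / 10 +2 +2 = 303 / 40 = 7.58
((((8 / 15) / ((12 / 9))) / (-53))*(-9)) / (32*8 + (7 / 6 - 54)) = 108 / 323035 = 0.00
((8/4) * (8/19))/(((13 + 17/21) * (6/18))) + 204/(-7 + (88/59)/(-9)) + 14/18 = -103810187/3773799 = -27.51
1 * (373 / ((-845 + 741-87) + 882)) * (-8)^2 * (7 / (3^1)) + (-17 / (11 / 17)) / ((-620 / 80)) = 59378852 / 706893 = 84.00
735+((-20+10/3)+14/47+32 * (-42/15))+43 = 473782/705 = 672.03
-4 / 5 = -0.80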